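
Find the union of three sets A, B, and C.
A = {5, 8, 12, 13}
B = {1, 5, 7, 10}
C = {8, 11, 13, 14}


Set A = {5, 8, 12, 13}
Set B = {1, 5, 7, 10}
Set C = {8, 11, 13, 14}
First, A ∪ B = {1, 5, 7, 8, 10, 12, 13}
Then, (A ∪ B) ∪ C = {1, 5, 7, 8, 10, 11, 12, 13, 14}

{1, 5, 7, 8, 10, 11, 12, 13, 14}


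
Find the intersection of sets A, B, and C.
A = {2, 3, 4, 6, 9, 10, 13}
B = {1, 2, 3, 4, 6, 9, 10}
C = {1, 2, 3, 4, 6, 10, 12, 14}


Set A = {2, 3, 4, 6, 9, 10, 13}
Set B = {1, 2, 3, 4, 6, 9, 10}
Set C = {1, 2, 3, 4, 6, 10, 12, 14}
First, A ∩ B = {2, 3, 4, 6, 9, 10}
Then, (A ∩ B) ∩ C = {2, 3, 4, 6, 10}

{2, 3, 4, 6, 10}


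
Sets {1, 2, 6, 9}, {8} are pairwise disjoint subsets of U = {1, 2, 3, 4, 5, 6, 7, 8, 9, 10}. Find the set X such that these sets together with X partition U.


U = {1, 2, 3, 4, 5, 6, 7, 8, 9, 10}
Shown blocks: {1, 2, 6, 9}, {8}
A partition's blocks are pairwise disjoint and cover U, so the missing block = U \ (union of shown blocks).
Union of shown blocks: {1, 2, 6, 8, 9}
Missing block = U \ (union) = {3, 4, 5, 7, 10}

{3, 4, 5, 7, 10}


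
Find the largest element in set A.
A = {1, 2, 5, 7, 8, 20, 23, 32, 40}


Set A = {1, 2, 5, 7, 8, 20, 23, 32, 40}
Elements in ascending order: 1, 2, 5, 7, 8, 20, 23, 32, 40
The largest element is 40.

40


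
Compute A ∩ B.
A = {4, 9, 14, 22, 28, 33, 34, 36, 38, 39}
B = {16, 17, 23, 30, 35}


Set A = {4, 9, 14, 22, 28, 33, 34, 36, 38, 39}
Set B = {16, 17, 23, 30, 35}
A ∩ B includes only elements in both sets.
Check each element of A against B:
4 ✗, 9 ✗, 14 ✗, 22 ✗, 28 ✗, 33 ✗, 34 ✗, 36 ✗, 38 ✗, 39 ✗
A ∩ B = {}

{}


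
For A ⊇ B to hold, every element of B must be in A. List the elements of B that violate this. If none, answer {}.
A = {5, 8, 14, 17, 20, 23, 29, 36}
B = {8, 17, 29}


Set A = {5, 8, 14, 17, 20, 23, 29, 36}
Set B = {8, 17, 29}
Check each element of B against A:
8 ∈ A, 17 ∈ A, 29 ∈ A
Elements of B not in A: {}

{}


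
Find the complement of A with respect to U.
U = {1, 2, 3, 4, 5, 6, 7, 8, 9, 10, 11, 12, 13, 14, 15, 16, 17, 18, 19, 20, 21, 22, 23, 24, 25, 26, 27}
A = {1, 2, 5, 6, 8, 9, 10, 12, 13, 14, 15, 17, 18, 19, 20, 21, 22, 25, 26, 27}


Universal set U = {1, 2, 3, 4, 5, 6, 7, 8, 9, 10, 11, 12, 13, 14, 15, 16, 17, 18, 19, 20, 21, 22, 23, 24, 25, 26, 27}
Set A = {1, 2, 5, 6, 8, 9, 10, 12, 13, 14, 15, 17, 18, 19, 20, 21, 22, 25, 26, 27}
A' = U \ A = elements in U but not in A
Checking each element of U:
1 (in A, exclude), 2 (in A, exclude), 3 (not in A, include), 4 (not in A, include), 5 (in A, exclude), 6 (in A, exclude), 7 (not in A, include), 8 (in A, exclude), 9 (in A, exclude), 10 (in A, exclude), 11 (not in A, include), 12 (in A, exclude), 13 (in A, exclude), 14 (in A, exclude), 15 (in A, exclude), 16 (not in A, include), 17 (in A, exclude), 18 (in A, exclude), 19 (in A, exclude), 20 (in A, exclude), 21 (in A, exclude), 22 (in A, exclude), 23 (not in A, include), 24 (not in A, include), 25 (in A, exclude), 26 (in A, exclude), 27 (in A, exclude)
A' = {3, 4, 7, 11, 16, 23, 24}

{3, 4, 7, 11, 16, 23, 24}


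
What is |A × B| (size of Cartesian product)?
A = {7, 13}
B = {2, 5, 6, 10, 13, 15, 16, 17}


Set A = {7, 13} has 2 elements.
Set B = {2, 5, 6, 10, 13, 15, 16, 17} has 8 elements.
|A × B| = |A| × |B| = 2 × 8 = 16

16


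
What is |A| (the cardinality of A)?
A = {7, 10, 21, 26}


Set A = {7, 10, 21, 26}
Listing elements: 7, 10, 21, 26
Counting: 4 elements
|A| = 4

4


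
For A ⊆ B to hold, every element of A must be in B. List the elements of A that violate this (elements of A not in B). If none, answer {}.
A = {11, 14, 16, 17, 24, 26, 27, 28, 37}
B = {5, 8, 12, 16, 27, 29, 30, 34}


Set A = {11, 14, 16, 17, 24, 26, 27, 28, 37}
Set B = {5, 8, 12, 16, 27, 29, 30, 34}
Check each element of A against B:
11 ∉ B (include), 14 ∉ B (include), 16 ∈ B, 17 ∉ B (include), 24 ∉ B (include), 26 ∉ B (include), 27 ∈ B, 28 ∉ B (include), 37 ∉ B (include)
Elements of A not in B: {11, 14, 17, 24, 26, 28, 37}

{11, 14, 17, 24, 26, 28, 37}


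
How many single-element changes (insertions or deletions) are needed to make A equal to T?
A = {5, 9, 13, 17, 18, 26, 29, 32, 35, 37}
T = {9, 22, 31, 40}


Set A = {5, 9, 13, 17, 18, 26, 29, 32, 35, 37}
Set T = {9, 22, 31, 40}
Elements to remove from A (in A, not in T): {5, 13, 17, 18, 26, 29, 32, 35, 37} → 9 removals
Elements to add to A (in T, not in A): {22, 31, 40} → 3 additions
Total edits = 9 + 3 = 12

12


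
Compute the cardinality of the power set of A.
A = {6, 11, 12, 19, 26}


Set A = {6, 11, 12, 19, 26}
|A| = 5
The power set P(A) contains all subsets of A.
|P(A)| = 2^|A| = 2^5 = 32

32


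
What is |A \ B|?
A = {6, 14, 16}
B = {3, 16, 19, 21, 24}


Set A = {6, 14, 16}
Set B = {3, 16, 19, 21, 24}
A \ B = {6, 14}
|A \ B| = 2

2


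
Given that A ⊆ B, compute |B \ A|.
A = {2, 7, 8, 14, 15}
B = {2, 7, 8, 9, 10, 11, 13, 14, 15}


Set A = {2, 7, 8, 14, 15}, |A| = 5
Set B = {2, 7, 8, 9, 10, 11, 13, 14, 15}, |B| = 9
Since A ⊆ B: B \ A = {9, 10, 11, 13}
|B| - |A| = 9 - 5 = 4

4


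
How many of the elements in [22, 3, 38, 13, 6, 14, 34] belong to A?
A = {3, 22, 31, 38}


Set A = {3, 22, 31, 38}
Candidates: [22, 3, 38, 13, 6, 14, 34]
Check each candidate:
22 ∈ A, 3 ∈ A, 38 ∈ A, 13 ∉ A, 6 ∉ A, 14 ∉ A, 34 ∉ A
Count of candidates in A: 3

3


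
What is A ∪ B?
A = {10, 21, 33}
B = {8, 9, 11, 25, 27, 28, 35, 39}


Set A = {10, 21, 33}
Set B = {8, 9, 11, 25, 27, 28, 35, 39}
A ∪ B includes all elements in either set.
Elements from A: {10, 21, 33}
Elements from B not already included: {8, 9, 11, 25, 27, 28, 35, 39}
A ∪ B = {8, 9, 10, 11, 21, 25, 27, 28, 33, 35, 39}

{8, 9, 10, 11, 21, 25, 27, 28, 33, 35, 39}


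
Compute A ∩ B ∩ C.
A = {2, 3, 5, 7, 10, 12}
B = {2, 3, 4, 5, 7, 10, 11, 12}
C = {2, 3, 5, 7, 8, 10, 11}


Set A = {2, 3, 5, 7, 10, 12}
Set B = {2, 3, 4, 5, 7, 10, 11, 12}
Set C = {2, 3, 5, 7, 8, 10, 11}
First, A ∩ B = {2, 3, 5, 7, 10, 12}
Then, (A ∩ B) ∩ C = {2, 3, 5, 7, 10}

{2, 3, 5, 7, 10}


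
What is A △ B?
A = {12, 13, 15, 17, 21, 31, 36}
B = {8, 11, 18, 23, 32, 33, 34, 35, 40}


Set A = {12, 13, 15, 17, 21, 31, 36}
Set B = {8, 11, 18, 23, 32, 33, 34, 35, 40}
A △ B = (A \ B) ∪ (B \ A)
Elements in A but not B: {12, 13, 15, 17, 21, 31, 36}
Elements in B but not A: {8, 11, 18, 23, 32, 33, 34, 35, 40}
A △ B = {8, 11, 12, 13, 15, 17, 18, 21, 23, 31, 32, 33, 34, 35, 36, 40}

{8, 11, 12, 13, 15, 17, 18, 21, 23, 31, 32, 33, 34, 35, 36, 40}


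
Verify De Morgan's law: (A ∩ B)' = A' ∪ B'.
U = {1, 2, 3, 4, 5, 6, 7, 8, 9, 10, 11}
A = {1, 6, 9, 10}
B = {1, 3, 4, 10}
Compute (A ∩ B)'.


U = {1, 2, 3, 4, 5, 6, 7, 8, 9, 10, 11}
A = {1, 6, 9, 10}, B = {1, 3, 4, 10}
A ∩ B = {1, 10}
(A ∩ B)' = U \ (A ∩ B) = {2, 3, 4, 5, 6, 7, 8, 9, 11}
Verification via A' ∪ B': A' = {2, 3, 4, 5, 7, 8, 11}, B' = {2, 5, 6, 7, 8, 9, 11}
A' ∪ B' = {2, 3, 4, 5, 6, 7, 8, 9, 11} ✓

{2, 3, 4, 5, 6, 7, 8, 9, 11}


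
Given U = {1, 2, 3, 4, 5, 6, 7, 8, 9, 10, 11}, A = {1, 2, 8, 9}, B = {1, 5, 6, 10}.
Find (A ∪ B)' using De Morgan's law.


U = {1, 2, 3, 4, 5, 6, 7, 8, 9, 10, 11}
A = {1, 2, 8, 9}, B = {1, 5, 6, 10}
A ∪ B = {1, 2, 5, 6, 8, 9, 10}
(A ∪ B)' = U \ (A ∪ B) = {3, 4, 7, 11}
Verification via A' ∩ B': A' = {3, 4, 5, 6, 7, 10, 11}, B' = {2, 3, 4, 7, 8, 9, 11}
A' ∩ B' = {3, 4, 7, 11} ✓

{3, 4, 7, 11}


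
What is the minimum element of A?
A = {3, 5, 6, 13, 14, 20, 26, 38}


Set A = {3, 5, 6, 13, 14, 20, 26, 38}
Elements in ascending order: 3, 5, 6, 13, 14, 20, 26, 38
The smallest element is 3.

3


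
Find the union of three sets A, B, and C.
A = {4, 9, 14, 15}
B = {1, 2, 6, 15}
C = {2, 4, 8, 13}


Set A = {4, 9, 14, 15}
Set B = {1, 2, 6, 15}
Set C = {2, 4, 8, 13}
First, A ∪ B = {1, 2, 4, 6, 9, 14, 15}
Then, (A ∪ B) ∪ C = {1, 2, 4, 6, 8, 9, 13, 14, 15}

{1, 2, 4, 6, 8, 9, 13, 14, 15}


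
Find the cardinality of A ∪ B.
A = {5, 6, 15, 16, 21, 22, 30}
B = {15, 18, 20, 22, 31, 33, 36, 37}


Set A = {5, 6, 15, 16, 21, 22, 30}, |A| = 7
Set B = {15, 18, 20, 22, 31, 33, 36, 37}, |B| = 8
A ∩ B = {15, 22}, |A ∩ B| = 2
|A ∪ B| = |A| + |B| - |A ∩ B| = 7 + 8 - 2 = 13

13


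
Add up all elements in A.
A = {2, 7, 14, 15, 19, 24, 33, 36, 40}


Set A = {2, 7, 14, 15, 19, 24, 33, 36, 40}
Sum = 2 + 7 + 14 + 15 + 19 + 24 + 33 + 36 + 40 = 190

190


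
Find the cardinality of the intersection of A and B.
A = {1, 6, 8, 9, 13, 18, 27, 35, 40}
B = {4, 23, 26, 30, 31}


Set A = {1, 6, 8, 9, 13, 18, 27, 35, 40}
Set B = {4, 23, 26, 30, 31}
A ∩ B = {}
|A ∩ B| = 0

0


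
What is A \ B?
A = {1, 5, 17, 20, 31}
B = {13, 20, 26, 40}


Set A = {1, 5, 17, 20, 31}
Set B = {13, 20, 26, 40}
A \ B includes elements in A that are not in B.
Check each element of A:
1 (not in B, keep), 5 (not in B, keep), 17 (not in B, keep), 20 (in B, remove), 31 (not in B, keep)
A \ B = {1, 5, 17, 31}

{1, 5, 17, 31}


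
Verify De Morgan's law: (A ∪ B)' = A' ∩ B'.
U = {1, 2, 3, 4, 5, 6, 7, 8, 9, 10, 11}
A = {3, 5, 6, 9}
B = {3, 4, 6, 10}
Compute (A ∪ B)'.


U = {1, 2, 3, 4, 5, 6, 7, 8, 9, 10, 11}
A = {3, 5, 6, 9}, B = {3, 4, 6, 10}
A ∪ B = {3, 4, 5, 6, 9, 10}
(A ∪ B)' = U \ (A ∪ B) = {1, 2, 7, 8, 11}
Verification via A' ∩ B': A' = {1, 2, 4, 7, 8, 10, 11}, B' = {1, 2, 5, 7, 8, 9, 11}
A' ∩ B' = {1, 2, 7, 8, 11} ✓

{1, 2, 7, 8, 11}


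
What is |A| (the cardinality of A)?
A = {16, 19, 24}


Set A = {16, 19, 24}
Listing elements: 16, 19, 24
Counting: 3 elements
|A| = 3

3


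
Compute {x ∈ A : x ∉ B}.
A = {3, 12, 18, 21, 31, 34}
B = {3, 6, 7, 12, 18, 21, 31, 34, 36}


Set A = {3, 12, 18, 21, 31, 34}
Set B = {3, 6, 7, 12, 18, 21, 31, 34, 36}
Check each element of A against B:
3 ∈ B, 12 ∈ B, 18 ∈ B, 21 ∈ B, 31 ∈ B, 34 ∈ B
Elements of A not in B: {}

{}


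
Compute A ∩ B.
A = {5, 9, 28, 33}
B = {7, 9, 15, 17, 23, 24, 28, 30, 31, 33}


Set A = {5, 9, 28, 33}
Set B = {7, 9, 15, 17, 23, 24, 28, 30, 31, 33}
A ∩ B includes only elements in both sets.
Check each element of A against B:
5 ✗, 9 ✓, 28 ✓, 33 ✓
A ∩ B = {9, 28, 33}

{9, 28, 33}


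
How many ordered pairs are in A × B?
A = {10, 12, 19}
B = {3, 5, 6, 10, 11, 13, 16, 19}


Set A = {10, 12, 19} has 3 elements.
Set B = {3, 5, 6, 10, 11, 13, 16, 19} has 8 elements.
|A × B| = |A| × |B| = 3 × 8 = 24

24


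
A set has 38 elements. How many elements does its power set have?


The set has 38 elements.
The power set contains all possible subsets.
|P(A)| = 2^|A| = 2^38 = 274877906944

274877906944


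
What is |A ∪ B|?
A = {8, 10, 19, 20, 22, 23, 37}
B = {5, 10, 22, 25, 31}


Set A = {8, 10, 19, 20, 22, 23, 37}, |A| = 7
Set B = {5, 10, 22, 25, 31}, |B| = 5
A ∩ B = {10, 22}, |A ∩ B| = 2
|A ∪ B| = |A| + |B| - |A ∩ B| = 7 + 5 - 2 = 10

10


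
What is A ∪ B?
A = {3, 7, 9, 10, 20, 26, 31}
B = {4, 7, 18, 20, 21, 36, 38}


Set A = {3, 7, 9, 10, 20, 26, 31}
Set B = {4, 7, 18, 20, 21, 36, 38}
A ∪ B includes all elements in either set.
Elements from A: {3, 7, 9, 10, 20, 26, 31}
Elements from B not already included: {4, 18, 21, 36, 38}
A ∪ B = {3, 4, 7, 9, 10, 18, 20, 21, 26, 31, 36, 38}

{3, 4, 7, 9, 10, 18, 20, 21, 26, 31, 36, 38}


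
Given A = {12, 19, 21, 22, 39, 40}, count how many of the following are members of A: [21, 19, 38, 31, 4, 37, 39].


Set A = {12, 19, 21, 22, 39, 40}
Candidates: [21, 19, 38, 31, 4, 37, 39]
Check each candidate:
21 ∈ A, 19 ∈ A, 38 ∉ A, 31 ∉ A, 4 ∉ A, 37 ∉ A, 39 ∈ A
Count of candidates in A: 3

3


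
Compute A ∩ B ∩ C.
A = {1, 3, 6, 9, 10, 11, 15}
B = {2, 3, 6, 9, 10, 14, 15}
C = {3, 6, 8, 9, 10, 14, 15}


Set A = {1, 3, 6, 9, 10, 11, 15}
Set B = {2, 3, 6, 9, 10, 14, 15}
Set C = {3, 6, 8, 9, 10, 14, 15}
First, A ∩ B = {3, 6, 9, 10, 15}
Then, (A ∩ B) ∩ C = {3, 6, 9, 10, 15}

{3, 6, 9, 10, 15}


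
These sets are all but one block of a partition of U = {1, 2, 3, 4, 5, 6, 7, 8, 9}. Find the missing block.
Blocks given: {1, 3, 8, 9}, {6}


U = {1, 2, 3, 4, 5, 6, 7, 8, 9}
Shown blocks: {1, 3, 8, 9}, {6}
A partition's blocks are pairwise disjoint and cover U, so the missing block = U \ (union of shown blocks).
Union of shown blocks: {1, 3, 6, 8, 9}
Missing block = U \ (union) = {2, 4, 5, 7}

{2, 4, 5, 7}


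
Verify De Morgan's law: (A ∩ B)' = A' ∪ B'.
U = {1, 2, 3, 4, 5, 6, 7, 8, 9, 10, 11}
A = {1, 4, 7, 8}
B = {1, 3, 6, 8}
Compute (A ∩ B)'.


U = {1, 2, 3, 4, 5, 6, 7, 8, 9, 10, 11}
A = {1, 4, 7, 8}, B = {1, 3, 6, 8}
A ∩ B = {1, 8}
(A ∩ B)' = U \ (A ∩ B) = {2, 3, 4, 5, 6, 7, 9, 10, 11}
Verification via A' ∪ B': A' = {2, 3, 5, 6, 9, 10, 11}, B' = {2, 4, 5, 7, 9, 10, 11}
A' ∪ B' = {2, 3, 4, 5, 6, 7, 9, 10, 11} ✓

{2, 3, 4, 5, 6, 7, 9, 10, 11}


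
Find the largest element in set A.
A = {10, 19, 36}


Set A = {10, 19, 36}
Elements in ascending order: 10, 19, 36
The largest element is 36.

36


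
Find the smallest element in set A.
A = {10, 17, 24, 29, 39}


Set A = {10, 17, 24, 29, 39}
Elements in ascending order: 10, 17, 24, 29, 39
The smallest element is 10.

10


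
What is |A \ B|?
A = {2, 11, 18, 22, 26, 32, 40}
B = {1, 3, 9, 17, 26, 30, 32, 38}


Set A = {2, 11, 18, 22, 26, 32, 40}
Set B = {1, 3, 9, 17, 26, 30, 32, 38}
A \ B = {2, 11, 18, 22, 40}
|A \ B| = 5

5


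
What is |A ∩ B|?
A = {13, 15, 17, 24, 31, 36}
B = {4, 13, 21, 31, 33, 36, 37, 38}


Set A = {13, 15, 17, 24, 31, 36}
Set B = {4, 13, 21, 31, 33, 36, 37, 38}
A ∩ B = {13, 31, 36}
|A ∩ B| = 3

3


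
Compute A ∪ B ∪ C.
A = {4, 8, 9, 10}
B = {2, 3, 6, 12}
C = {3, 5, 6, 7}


Set A = {4, 8, 9, 10}
Set B = {2, 3, 6, 12}
Set C = {3, 5, 6, 7}
First, A ∪ B = {2, 3, 4, 6, 8, 9, 10, 12}
Then, (A ∪ B) ∪ C = {2, 3, 4, 5, 6, 7, 8, 9, 10, 12}

{2, 3, 4, 5, 6, 7, 8, 9, 10, 12}


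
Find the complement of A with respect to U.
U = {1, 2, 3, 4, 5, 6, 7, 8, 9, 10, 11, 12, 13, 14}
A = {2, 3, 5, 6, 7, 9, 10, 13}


Universal set U = {1, 2, 3, 4, 5, 6, 7, 8, 9, 10, 11, 12, 13, 14}
Set A = {2, 3, 5, 6, 7, 9, 10, 13}
A' = U \ A = elements in U but not in A
Checking each element of U:
1 (not in A, include), 2 (in A, exclude), 3 (in A, exclude), 4 (not in A, include), 5 (in A, exclude), 6 (in A, exclude), 7 (in A, exclude), 8 (not in A, include), 9 (in A, exclude), 10 (in A, exclude), 11 (not in A, include), 12 (not in A, include), 13 (in A, exclude), 14 (not in A, include)
A' = {1, 4, 8, 11, 12, 14}

{1, 4, 8, 11, 12, 14}


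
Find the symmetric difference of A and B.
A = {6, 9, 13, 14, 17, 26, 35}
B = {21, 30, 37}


Set A = {6, 9, 13, 14, 17, 26, 35}
Set B = {21, 30, 37}
A △ B = (A \ B) ∪ (B \ A)
Elements in A but not B: {6, 9, 13, 14, 17, 26, 35}
Elements in B but not A: {21, 30, 37}
A △ B = {6, 9, 13, 14, 17, 21, 26, 30, 35, 37}

{6, 9, 13, 14, 17, 21, 26, 30, 35, 37}


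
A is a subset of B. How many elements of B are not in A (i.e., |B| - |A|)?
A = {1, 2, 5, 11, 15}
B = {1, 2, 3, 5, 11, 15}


Set A = {1, 2, 5, 11, 15}, |A| = 5
Set B = {1, 2, 3, 5, 11, 15}, |B| = 6
Since A ⊆ B: B \ A = {3}
|B| - |A| = 6 - 5 = 1

1


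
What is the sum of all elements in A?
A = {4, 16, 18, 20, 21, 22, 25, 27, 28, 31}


Set A = {4, 16, 18, 20, 21, 22, 25, 27, 28, 31}
Sum = 4 + 16 + 18 + 20 + 21 + 22 + 25 + 27 + 28 + 31 = 212

212


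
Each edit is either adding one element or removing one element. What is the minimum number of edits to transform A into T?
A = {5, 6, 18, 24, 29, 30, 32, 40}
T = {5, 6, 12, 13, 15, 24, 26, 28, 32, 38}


Set A = {5, 6, 18, 24, 29, 30, 32, 40}
Set T = {5, 6, 12, 13, 15, 24, 26, 28, 32, 38}
Elements to remove from A (in A, not in T): {18, 29, 30, 40} → 4 removals
Elements to add to A (in T, not in A): {12, 13, 15, 26, 28, 38} → 6 additions
Total edits = 4 + 6 = 10

10


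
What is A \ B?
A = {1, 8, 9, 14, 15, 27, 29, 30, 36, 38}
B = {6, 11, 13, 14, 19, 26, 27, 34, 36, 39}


Set A = {1, 8, 9, 14, 15, 27, 29, 30, 36, 38}
Set B = {6, 11, 13, 14, 19, 26, 27, 34, 36, 39}
A \ B includes elements in A that are not in B.
Check each element of A:
1 (not in B, keep), 8 (not in B, keep), 9 (not in B, keep), 14 (in B, remove), 15 (not in B, keep), 27 (in B, remove), 29 (not in B, keep), 30 (not in B, keep), 36 (in B, remove), 38 (not in B, keep)
A \ B = {1, 8, 9, 15, 29, 30, 38}

{1, 8, 9, 15, 29, 30, 38}


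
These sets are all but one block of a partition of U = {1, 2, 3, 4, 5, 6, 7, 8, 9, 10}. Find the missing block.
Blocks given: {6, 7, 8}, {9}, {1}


U = {1, 2, 3, 4, 5, 6, 7, 8, 9, 10}
Shown blocks: {6, 7, 8}, {9}, {1}
A partition's blocks are pairwise disjoint and cover U, so the missing block = U \ (union of shown blocks).
Union of shown blocks: {1, 6, 7, 8, 9}
Missing block = U \ (union) = {2, 3, 4, 5, 10}

{2, 3, 4, 5, 10}


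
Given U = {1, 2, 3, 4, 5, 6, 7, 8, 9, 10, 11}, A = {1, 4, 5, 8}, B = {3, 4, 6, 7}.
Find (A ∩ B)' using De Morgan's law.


U = {1, 2, 3, 4, 5, 6, 7, 8, 9, 10, 11}
A = {1, 4, 5, 8}, B = {3, 4, 6, 7}
A ∩ B = {4}
(A ∩ B)' = U \ (A ∩ B) = {1, 2, 3, 5, 6, 7, 8, 9, 10, 11}
Verification via A' ∪ B': A' = {2, 3, 6, 7, 9, 10, 11}, B' = {1, 2, 5, 8, 9, 10, 11}
A' ∪ B' = {1, 2, 3, 5, 6, 7, 8, 9, 10, 11} ✓

{1, 2, 3, 5, 6, 7, 8, 9, 10, 11}


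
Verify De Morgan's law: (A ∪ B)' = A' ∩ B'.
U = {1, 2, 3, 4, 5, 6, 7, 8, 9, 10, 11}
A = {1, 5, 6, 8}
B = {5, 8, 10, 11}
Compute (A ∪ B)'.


U = {1, 2, 3, 4, 5, 6, 7, 8, 9, 10, 11}
A = {1, 5, 6, 8}, B = {5, 8, 10, 11}
A ∪ B = {1, 5, 6, 8, 10, 11}
(A ∪ B)' = U \ (A ∪ B) = {2, 3, 4, 7, 9}
Verification via A' ∩ B': A' = {2, 3, 4, 7, 9, 10, 11}, B' = {1, 2, 3, 4, 6, 7, 9}
A' ∩ B' = {2, 3, 4, 7, 9} ✓

{2, 3, 4, 7, 9}


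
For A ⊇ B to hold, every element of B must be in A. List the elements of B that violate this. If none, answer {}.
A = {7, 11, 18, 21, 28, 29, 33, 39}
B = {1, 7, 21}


Set A = {7, 11, 18, 21, 28, 29, 33, 39}
Set B = {1, 7, 21}
Check each element of B against A:
1 ∉ A (include), 7 ∈ A, 21 ∈ A
Elements of B not in A: {1}

{1}


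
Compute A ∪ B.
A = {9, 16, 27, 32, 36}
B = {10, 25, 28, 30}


Set A = {9, 16, 27, 32, 36}
Set B = {10, 25, 28, 30}
A ∪ B includes all elements in either set.
Elements from A: {9, 16, 27, 32, 36}
Elements from B not already included: {10, 25, 28, 30}
A ∪ B = {9, 10, 16, 25, 27, 28, 30, 32, 36}

{9, 10, 16, 25, 27, 28, 30, 32, 36}


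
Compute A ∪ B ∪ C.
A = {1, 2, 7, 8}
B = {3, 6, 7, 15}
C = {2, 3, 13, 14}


Set A = {1, 2, 7, 8}
Set B = {3, 6, 7, 15}
Set C = {2, 3, 13, 14}
First, A ∪ B = {1, 2, 3, 6, 7, 8, 15}
Then, (A ∪ B) ∪ C = {1, 2, 3, 6, 7, 8, 13, 14, 15}

{1, 2, 3, 6, 7, 8, 13, 14, 15}


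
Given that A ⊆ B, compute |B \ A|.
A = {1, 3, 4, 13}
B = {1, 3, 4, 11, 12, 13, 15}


Set A = {1, 3, 4, 13}, |A| = 4
Set B = {1, 3, 4, 11, 12, 13, 15}, |B| = 7
Since A ⊆ B: B \ A = {11, 12, 15}
|B| - |A| = 7 - 4 = 3

3


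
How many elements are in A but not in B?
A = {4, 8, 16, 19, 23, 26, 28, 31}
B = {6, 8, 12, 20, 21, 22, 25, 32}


Set A = {4, 8, 16, 19, 23, 26, 28, 31}
Set B = {6, 8, 12, 20, 21, 22, 25, 32}
A \ B = {4, 16, 19, 23, 26, 28, 31}
|A \ B| = 7

7


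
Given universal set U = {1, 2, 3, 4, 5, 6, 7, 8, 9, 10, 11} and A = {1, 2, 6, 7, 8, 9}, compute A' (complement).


Universal set U = {1, 2, 3, 4, 5, 6, 7, 8, 9, 10, 11}
Set A = {1, 2, 6, 7, 8, 9}
A' = U \ A = elements in U but not in A
Checking each element of U:
1 (in A, exclude), 2 (in A, exclude), 3 (not in A, include), 4 (not in A, include), 5 (not in A, include), 6 (in A, exclude), 7 (in A, exclude), 8 (in A, exclude), 9 (in A, exclude), 10 (not in A, include), 11 (not in A, include)
A' = {3, 4, 5, 10, 11}

{3, 4, 5, 10, 11}


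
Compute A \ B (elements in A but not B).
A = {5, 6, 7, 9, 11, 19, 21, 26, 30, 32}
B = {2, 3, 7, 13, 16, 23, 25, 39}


Set A = {5, 6, 7, 9, 11, 19, 21, 26, 30, 32}
Set B = {2, 3, 7, 13, 16, 23, 25, 39}
A \ B includes elements in A that are not in B.
Check each element of A:
5 (not in B, keep), 6 (not in B, keep), 7 (in B, remove), 9 (not in B, keep), 11 (not in B, keep), 19 (not in B, keep), 21 (not in B, keep), 26 (not in B, keep), 30 (not in B, keep), 32 (not in B, keep)
A \ B = {5, 6, 9, 11, 19, 21, 26, 30, 32}

{5, 6, 9, 11, 19, 21, 26, 30, 32}


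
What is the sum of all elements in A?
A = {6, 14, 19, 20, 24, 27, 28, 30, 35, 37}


Set A = {6, 14, 19, 20, 24, 27, 28, 30, 35, 37}
Sum = 6 + 14 + 19 + 20 + 24 + 27 + 28 + 30 + 35 + 37 = 240

240


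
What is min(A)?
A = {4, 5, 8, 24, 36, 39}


Set A = {4, 5, 8, 24, 36, 39}
Elements in ascending order: 4, 5, 8, 24, 36, 39
The smallest element is 4.

4


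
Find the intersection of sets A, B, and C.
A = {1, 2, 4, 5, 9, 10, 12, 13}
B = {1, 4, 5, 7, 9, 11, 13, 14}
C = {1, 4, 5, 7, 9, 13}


Set A = {1, 2, 4, 5, 9, 10, 12, 13}
Set B = {1, 4, 5, 7, 9, 11, 13, 14}
Set C = {1, 4, 5, 7, 9, 13}
First, A ∩ B = {1, 4, 5, 9, 13}
Then, (A ∩ B) ∩ C = {1, 4, 5, 9, 13}

{1, 4, 5, 9, 13}


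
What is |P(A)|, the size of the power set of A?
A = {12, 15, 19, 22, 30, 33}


Set A = {12, 15, 19, 22, 30, 33}
|A| = 6
The power set P(A) contains all subsets of A.
|P(A)| = 2^|A| = 2^6 = 64

64


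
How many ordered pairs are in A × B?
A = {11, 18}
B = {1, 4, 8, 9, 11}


Set A = {11, 18} has 2 elements.
Set B = {1, 4, 8, 9, 11} has 5 elements.
|A × B| = |A| × |B| = 2 × 5 = 10

10


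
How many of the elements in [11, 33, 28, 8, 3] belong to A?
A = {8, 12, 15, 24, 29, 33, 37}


Set A = {8, 12, 15, 24, 29, 33, 37}
Candidates: [11, 33, 28, 8, 3]
Check each candidate:
11 ∉ A, 33 ∈ A, 28 ∉ A, 8 ∈ A, 3 ∉ A
Count of candidates in A: 2

2


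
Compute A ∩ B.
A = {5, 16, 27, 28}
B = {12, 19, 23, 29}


Set A = {5, 16, 27, 28}
Set B = {12, 19, 23, 29}
A ∩ B includes only elements in both sets.
Check each element of A against B:
5 ✗, 16 ✗, 27 ✗, 28 ✗
A ∩ B = {}

{}


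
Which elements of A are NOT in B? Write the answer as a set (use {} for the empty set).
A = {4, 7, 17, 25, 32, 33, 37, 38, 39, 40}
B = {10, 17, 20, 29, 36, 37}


Set A = {4, 7, 17, 25, 32, 33, 37, 38, 39, 40}
Set B = {10, 17, 20, 29, 36, 37}
Check each element of A against B:
4 ∉ B (include), 7 ∉ B (include), 17 ∈ B, 25 ∉ B (include), 32 ∉ B (include), 33 ∉ B (include), 37 ∈ B, 38 ∉ B (include), 39 ∉ B (include), 40 ∉ B (include)
Elements of A not in B: {4, 7, 25, 32, 33, 38, 39, 40}

{4, 7, 25, 32, 33, 38, 39, 40}


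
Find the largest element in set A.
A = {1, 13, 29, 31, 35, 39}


Set A = {1, 13, 29, 31, 35, 39}
Elements in ascending order: 1, 13, 29, 31, 35, 39
The largest element is 39.

39


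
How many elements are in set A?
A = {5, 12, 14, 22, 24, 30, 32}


Set A = {5, 12, 14, 22, 24, 30, 32}
Listing elements: 5, 12, 14, 22, 24, 30, 32
Counting: 7 elements
|A| = 7

7


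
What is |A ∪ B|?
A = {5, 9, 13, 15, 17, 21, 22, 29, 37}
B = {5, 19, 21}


Set A = {5, 9, 13, 15, 17, 21, 22, 29, 37}, |A| = 9
Set B = {5, 19, 21}, |B| = 3
A ∩ B = {5, 21}, |A ∩ B| = 2
|A ∪ B| = |A| + |B| - |A ∩ B| = 9 + 3 - 2 = 10

10


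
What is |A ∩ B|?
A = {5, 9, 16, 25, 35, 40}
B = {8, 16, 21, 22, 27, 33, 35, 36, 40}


Set A = {5, 9, 16, 25, 35, 40}
Set B = {8, 16, 21, 22, 27, 33, 35, 36, 40}
A ∩ B = {16, 35, 40}
|A ∩ B| = 3

3


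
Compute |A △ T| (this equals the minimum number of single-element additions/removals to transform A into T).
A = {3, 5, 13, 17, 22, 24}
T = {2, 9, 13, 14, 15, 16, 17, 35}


Set A = {3, 5, 13, 17, 22, 24}
Set T = {2, 9, 13, 14, 15, 16, 17, 35}
Elements to remove from A (in A, not in T): {3, 5, 22, 24} → 4 removals
Elements to add to A (in T, not in A): {2, 9, 14, 15, 16, 35} → 6 additions
Total edits = 4 + 6 = 10

10


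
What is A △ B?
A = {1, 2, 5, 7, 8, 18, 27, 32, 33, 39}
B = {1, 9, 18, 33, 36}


Set A = {1, 2, 5, 7, 8, 18, 27, 32, 33, 39}
Set B = {1, 9, 18, 33, 36}
A △ B = (A \ B) ∪ (B \ A)
Elements in A but not B: {2, 5, 7, 8, 27, 32, 39}
Elements in B but not A: {9, 36}
A △ B = {2, 5, 7, 8, 9, 27, 32, 36, 39}

{2, 5, 7, 8, 9, 27, 32, 36, 39}


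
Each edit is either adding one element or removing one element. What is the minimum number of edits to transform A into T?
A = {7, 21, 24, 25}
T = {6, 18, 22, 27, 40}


Set A = {7, 21, 24, 25}
Set T = {6, 18, 22, 27, 40}
Elements to remove from A (in A, not in T): {7, 21, 24, 25} → 4 removals
Elements to add to A (in T, not in A): {6, 18, 22, 27, 40} → 5 additions
Total edits = 4 + 5 = 9

9


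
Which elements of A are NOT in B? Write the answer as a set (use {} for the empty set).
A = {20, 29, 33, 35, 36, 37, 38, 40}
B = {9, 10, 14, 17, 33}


Set A = {20, 29, 33, 35, 36, 37, 38, 40}
Set B = {9, 10, 14, 17, 33}
Check each element of A against B:
20 ∉ B (include), 29 ∉ B (include), 33 ∈ B, 35 ∉ B (include), 36 ∉ B (include), 37 ∉ B (include), 38 ∉ B (include), 40 ∉ B (include)
Elements of A not in B: {20, 29, 35, 36, 37, 38, 40}

{20, 29, 35, 36, 37, 38, 40}


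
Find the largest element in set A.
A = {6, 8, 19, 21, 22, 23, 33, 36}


Set A = {6, 8, 19, 21, 22, 23, 33, 36}
Elements in ascending order: 6, 8, 19, 21, 22, 23, 33, 36
The largest element is 36.

36


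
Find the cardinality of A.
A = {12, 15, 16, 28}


Set A = {12, 15, 16, 28}
Listing elements: 12, 15, 16, 28
Counting: 4 elements
|A| = 4

4


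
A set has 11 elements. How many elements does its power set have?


The set has 11 elements.
The power set contains all possible subsets.
|P(A)| = 2^|A| = 2^11 = 2048

2048


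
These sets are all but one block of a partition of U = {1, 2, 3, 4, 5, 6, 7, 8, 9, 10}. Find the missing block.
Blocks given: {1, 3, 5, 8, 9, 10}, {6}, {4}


U = {1, 2, 3, 4, 5, 6, 7, 8, 9, 10}
Shown blocks: {1, 3, 5, 8, 9, 10}, {6}, {4}
A partition's blocks are pairwise disjoint and cover U, so the missing block = U \ (union of shown blocks).
Union of shown blocks: {1, 3, 4, 5, 6, 8, 9, 10}
Missing block = U \ (union) = {2, 7}

{2, 7}


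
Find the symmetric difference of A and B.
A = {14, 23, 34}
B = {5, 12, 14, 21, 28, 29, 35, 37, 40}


Set A = {14, 23, 34}
Set B = {5, 12, 14, 21, 28, 29, 35, 37, 40}
A △ B = (A \ B) ∪ (B \ A)
Elements in A but not B: {23, 34}
Elements in B but not A: {5, 12, 21, 28, 29, 35, 37, 40}
A △ B = {5, 12, 21, 23, 28, 29, 34, 35, 37, 40}

{5, 12, 21, 23, 28, 29, 34, 35, 37, 40}


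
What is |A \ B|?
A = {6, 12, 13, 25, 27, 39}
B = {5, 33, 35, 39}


Set A = {6, 12, 13, 25, 27, 39}
Set B = {5, 33, 35, 39}
A \ B = {6, 12, 13, 25, 27}
|A \ B| = 5

5


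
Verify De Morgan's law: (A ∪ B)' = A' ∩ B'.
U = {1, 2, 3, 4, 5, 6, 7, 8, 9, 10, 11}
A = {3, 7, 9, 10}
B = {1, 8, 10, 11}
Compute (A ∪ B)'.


U = {1, 2, 3, 4, 5, 6, 7, 8, 9, 10, 11}
A = {3, 7, 9, 10}, B = {1, 8, 10, 11}
A ∪ B = {1, 3, 7, 8, 9, 10, 11}
(A ∪ B)' = U \ (A ∪ B) = {2, 4, 5, 6}
Verification via A' ∩ B': A' = {1, 2, 4, 5, 6, 8, 11}, B' = {2, 3, 4, 5, 6, 7, 9}
A' ∩ B' = {2, 4, 5, 6} ✓

{2, 4, 5, 6}


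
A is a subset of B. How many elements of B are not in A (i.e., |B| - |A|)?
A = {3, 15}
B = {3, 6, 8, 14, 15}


Set A = {3, 15}, |A| = 2
Set B = {3, 6, 8, 14, 15}, |B| = 5
Since A ⊆ B: B \ A = {6, 8, 14}
|B| - |A| = 5 - 2 = 3

3


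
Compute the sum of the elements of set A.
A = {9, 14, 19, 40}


Set A = {9, 14, 19, 40}
Sum = 9 + 14 + 19 + 40 = 82

82


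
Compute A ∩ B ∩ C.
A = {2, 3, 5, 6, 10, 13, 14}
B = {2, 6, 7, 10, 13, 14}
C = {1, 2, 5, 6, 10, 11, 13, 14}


Set A = {2, 3, 5, 6, 10, 13, 14}
Set B = {2, 6, 7, 10, 13, 14}
Set C = {1, 2, 5, 6, 10, 11, 13, 14}
First, A ∩ B = {2, 6, 10, 13, 14}
Then, (A ∩ B) ∩ C = {2, 6, 10, 13, 14}

{2, 6, 10, 13, 14}


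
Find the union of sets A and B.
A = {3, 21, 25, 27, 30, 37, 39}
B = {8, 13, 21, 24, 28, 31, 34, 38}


Set A = {3, 21, 25, 27, 30, 37, 39}
Set B = {8, 13, 21, 24, 28, 31, 34, 38}
A ∪ B includes all elements in either set.
Elements from A: {3, 21, 25, 27, 30, 37, 39}
Elements from B not already included: {8, 13, 24, 28, 31, 34, 38}
A ∪ B = {3, 8, 13, 21, 24, 25, 27, 28, 30, 31, 34, 37, 38, 39}

{3, 8, 13, 21, 24, 25, 27, 28, 30, 31, 34, 37, 38, 39}


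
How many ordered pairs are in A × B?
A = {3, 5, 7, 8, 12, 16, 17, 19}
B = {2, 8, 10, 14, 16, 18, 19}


Set A = {3, 5, 7, 8, 12, 16, 17, 19} has 8 elements.
Set B = {2, 8, 10, 14, 16, 18, 19} has 7 elements.
|A × B| = |A| × |B| = 8 × 7 = 56

56


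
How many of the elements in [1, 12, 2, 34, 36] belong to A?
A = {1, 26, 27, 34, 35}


Set A = {1, 26, 27, 34, 35}
Candidates: [1, 12, 2, 34, 36]
Check each candidate:
1 ∈ A, 12 ∉ A, 2 ∉ A, 34 ∈ A, 36 ∉ A
Count of candidates in A: 2

2


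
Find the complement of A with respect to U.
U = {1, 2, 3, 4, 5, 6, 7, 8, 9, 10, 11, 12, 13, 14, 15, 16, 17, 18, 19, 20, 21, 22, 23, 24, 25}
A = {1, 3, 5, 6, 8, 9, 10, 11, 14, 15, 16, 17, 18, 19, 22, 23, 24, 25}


Universal set U = {1, 2, 3, 4, 5, 6, 7, 8, 9, 10, 11, 12, 13, 14, 15, 16, 17, 18, 19, 20, 21, 22, 23, 24, 25}
Set A = {1, 3, 5, 6, 8, 9, 10, 11, 14, 15, 16, 17, 18, 19, 22, 23, 24, 25}
A' = U \ A = elements in U but not in A
Checking each element of U:
1 (in A, exclude), 2 (not in A, include), 3 (in A, exclude), 4 (not in A, include), 5 (in A, exclude), 6 (in A, exclude), 7 (not in A, include), 8 (in A, exclude), 9 (in A, exclude), 10 (in A, exclude), 11 (in A, exclude), 12 (not in A, include), 13 (not in A, include), 14 (in A, exclude), 15 (in A, exclude), 16 (in A, exclude), 17 (in A, exclude), 18 (in A, exclude), 19 (in A, exclude), 20 (not in A, include), 21 (not in A, include), 22 (in A, exclude), 23 (in A, exclude), 24 (in A, exclude), 25 (in A, exclude)
A' = {2, 4, 7, 12, 13, 20, 21}

{2, 4, 7, 12, 13, 20, 21}


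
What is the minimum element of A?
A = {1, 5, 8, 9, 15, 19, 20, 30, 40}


Set A = {1, 5, 8, 9, 15, 19, 20, 30, 40}
Elements in ascending order: 1, 5, 8, 9, 15, 19, 20, 30, 40
The smallest element is 1.

1


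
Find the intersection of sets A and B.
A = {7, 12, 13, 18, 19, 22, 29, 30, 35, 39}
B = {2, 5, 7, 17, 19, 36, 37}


Set A = {7, 12, 13, 18, 19, 22, 29, 30, 35, 39}
Set B = {2, 5, 7, 17, 19, 36, 37}
A ∩ B includes only elements in both sets.
Check each element of A against B:
7 ✓, 12 ✗, 13 ✗, 18 ✗, 19 ✓, 22 ✗, 29 ✗, 30 ✗, 35 ✗, 39 ✗
A ∩ B = {7, 19}

{7, 19}


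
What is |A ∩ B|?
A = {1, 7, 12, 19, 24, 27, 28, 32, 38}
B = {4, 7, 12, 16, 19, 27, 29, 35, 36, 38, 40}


Set A = {1, 7, 12, 19, 24, 27, 28, 32, 38}
Set B = {4, 7, 12, 16, 19, 27, 29, 35, 36, 38, 40}
A ∩ B = {7, 12, 19, 27, 38}
|A ∩ B| = 5

5


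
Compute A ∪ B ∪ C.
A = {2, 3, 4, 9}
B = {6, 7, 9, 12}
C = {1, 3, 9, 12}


Set A = {2, 3, 4, 9}
Set B = {6, 7, 9, 12}
Set C = {1, 3, 9, 12}
First, A ∪ B = {2, 3, 4, 6, 7, 9, 12}
Then, (A ∪ B) ∪ C = {1, 2, 3, 4, 6, 7, 9, 12}

{1, 2, 3, 4, 6, 7, 9, 12}


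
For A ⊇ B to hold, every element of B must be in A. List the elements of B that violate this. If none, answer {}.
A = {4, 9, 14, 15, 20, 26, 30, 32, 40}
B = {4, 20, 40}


Set A = {4, 9, 14, 15, 20, 26, 30, 32, 40}
Set B = {4, 20, 40}
Check each element of B against A:
4 ∈ A, 20 ∈ A, 40 ∈ A
Elements of B not in A: {}

{}


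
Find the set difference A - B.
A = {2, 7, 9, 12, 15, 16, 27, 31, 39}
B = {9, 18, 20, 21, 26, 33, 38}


Set A = {2, 7, 9, 12, 15, 16, 27, 31, 39}
Set B = {9, 18, 20, 21, 26, 33, 38}
A \ B includes elements in A that are not in B.
Check each element of A:
2 (not in B, keep), 7 (not in B, keep), 9 (in B, remove), 12 (not in B, keep), 15 (not in B, keep), 16 (not in B, keep), 27 (not in B, keep), 31 (not in B, keep), 39 (not in B, keep)
A \ B = {2, 7, 12, 15, 16, 27, 31, 39}

{2, 7, 12, 15, 16, 27, 31, 39}


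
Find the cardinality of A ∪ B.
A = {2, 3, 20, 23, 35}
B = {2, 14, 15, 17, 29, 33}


Set A = {2, 3, 20, 23, 35}, |A| = 5
Set B = {2, 14, 15, 17, 29, 33}, |B| = 6
A ∩ B = {2}, |A ∩ B| = 1
|A ∪ B| = |A| + |B| - |A ∩ B| = 5 + 6 - 1 = 10

10


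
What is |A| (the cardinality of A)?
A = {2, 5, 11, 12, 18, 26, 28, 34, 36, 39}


Set A = {2, 5, 11, 12, 18, 26, 28, 34, 36, 39}
Listing elements: 2, 5, 11, 12, 18, 26, 28, 34, 36, 39
Counting: 10 elements
|A| = 10

10


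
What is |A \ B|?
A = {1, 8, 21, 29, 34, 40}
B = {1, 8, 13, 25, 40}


Set A = {1, 8, 21, 29, 34, 40}
Set B = {1, 8, 13, 25, 40}
A \ B = {21, 29, 34}
|A \ B| = 3

3


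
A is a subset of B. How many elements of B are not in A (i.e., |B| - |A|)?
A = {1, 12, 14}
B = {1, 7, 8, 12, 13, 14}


Set A = {1, 12, 14}, |A| = 3
Set B = {1, 7, 8, 12, 13, 14}, |B| = 6
Since A ⊆ B: B \ A = {7, 8, 13}
|B| - |A| = 6 - 3 = 3

3


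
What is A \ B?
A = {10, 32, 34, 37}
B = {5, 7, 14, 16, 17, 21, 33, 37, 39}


Set A = {10, 32, 34, 37}
Set B = {5, 7, 14, 16, 17, 21, 33, 37, 39}
A \ B includes elements in A that are not in B.
Check each element of A:
10 (not in B, keep), 32 (not in B, keep), 34 (not in B, keep), 37 (in B, remove)
A \ B = {10, 32, 34}

{10, 32, 34}


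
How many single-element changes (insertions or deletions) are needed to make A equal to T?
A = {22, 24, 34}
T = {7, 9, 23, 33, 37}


Set A = {22, 24, 34}
Set T = {7, 9, 23, 33, 37}
Elements to remove from A (in A, not in T): {22, 24, 34} → 3 removals
Elements to add to A (in T, not in A): {7, 9, 23, 33, 37} → 5 additions
Total edits = 3 + 5 = 8

8


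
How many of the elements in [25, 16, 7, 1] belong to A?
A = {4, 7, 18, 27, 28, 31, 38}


Set A = {4, 7, 18, 27, 28, 31, 38}
Candidates: [25, 16, 7, 1]
Check each candidate:
25 ∉ A, 16 ∉ A, 7 ∈ A, 1 ∉ A
Count of candidates in A: 1

1


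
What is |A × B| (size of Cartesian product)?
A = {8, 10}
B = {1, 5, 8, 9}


Set A = {8, 10} has 2 elements.
Set B = {1, 5, 8, 9} has 4 elements.
|A × B| = |A| × |B| = 2 × 4 = 8

8


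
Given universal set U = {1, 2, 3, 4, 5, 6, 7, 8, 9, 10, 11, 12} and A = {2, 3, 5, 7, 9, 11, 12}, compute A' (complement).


Universal set U = {1, 2, 3, 4, 5, 6, 7, 8, 9, 10, 11, 12}
Set A = {2, 3, 5, 7, 9, 11, 12}
A' = U \ A = elements in U but not in A
Checking each element of U:
1 (not in A, include), 2 (in A, exclude), 3 (in A, exclude), 4 (not in A, include), 5 (in A, exclude), 6 (not in A, include), 7 (in A, exclude), 8 (not in A, include), 9 (in A, exclude), 10 (not in A, include), 11 (in A, exclude), 12 (in A, exclude)
A' = {1, 4, 6, 8, 10}

{1, 4, 6, 8, 10}


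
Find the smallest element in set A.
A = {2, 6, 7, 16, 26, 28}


Set A = {2, 6, 7, 16, 26, 28}
Elements in ascending order: 2, 6, 7, 16, 26, 28
The smallest element is 2.

2


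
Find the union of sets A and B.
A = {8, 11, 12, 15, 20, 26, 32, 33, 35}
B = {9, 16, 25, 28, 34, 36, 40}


Set A = {8, 11, 12, 15, 20, 26, 32, 33, 35}
Set B = {9, 16, 25, 28, 34, 36, 40}
A ∪ B includes all elements in either set.
Elements from A: {8, 11, 12, 15, 20, 26, 32, 33, 35}
Elements from B not already included: {9, 16, 25, 28, 34, 36, 40}
A ∪ B = {8, 9, 11, 12, 15, 16, 20, 25, 26, 28, 32, 33, 34, 35, 36, 40}

{8, 9, 11, 12, 15, 16, 20, 25, 26, 28, 32, 33, 34, 35, 36, 40}


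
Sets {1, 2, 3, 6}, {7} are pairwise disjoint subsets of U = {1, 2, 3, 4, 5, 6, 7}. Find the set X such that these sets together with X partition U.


U = {1, 2, 3, 4, 5, 6, 7}
Shown blocks: {1, 2, 3, 6}, {7}
A partition's blocks are pairwise disjoint and cover U, so the missing block = U \ (union of shown blocks).
Union of shown blocks: {1, 2, 3, 6, 7}
Missing block = U \ (union) = {4, 5}

{4, 5}


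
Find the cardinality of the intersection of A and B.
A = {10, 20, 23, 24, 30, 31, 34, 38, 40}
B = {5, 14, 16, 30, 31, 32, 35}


Set A = {10, 20, 23, 24, 30, 31, 34, 38, 40}
Set B = {5, 14, 16, 30, 31, 32, 35}
A ∩ B = {30, 31}
|A ∩ B| = 2

2


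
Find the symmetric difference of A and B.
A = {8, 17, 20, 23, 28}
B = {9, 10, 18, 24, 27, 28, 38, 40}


Set A = {8, 17, 20, 23, 28}
Set B = {9, 10, 18, 24, 27, 28, 38, 40}
A △ B = (A \ B) ∪ (B \ A)
Elements in A but not B: {8, 17, 20, 23}
Elements in B but not A: {9, 10, 18, 24, 27, 38, 40}
A △ B = {8, 9, 10, 17, 18, 20, 23, 24, 27, 38, 40}

{8, 9, 10, 17, 18, 20, 23, 24, 27, 38, 40}


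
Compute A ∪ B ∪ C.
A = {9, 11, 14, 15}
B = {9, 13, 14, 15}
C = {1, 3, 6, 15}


Set A = {9, 11, 14, 15}
Set B = {9, 13, 14, 15}
Set C = {1, 3, 6, 15}
First, A ∪ B = {9, 11, 13, 14, 15}
Then, (A ∪ B) ∪ C = {1, 3, 6, 9, 11, 13, 14, 15}

{1, 3, 6, 9, 11, 13, 14, 15}


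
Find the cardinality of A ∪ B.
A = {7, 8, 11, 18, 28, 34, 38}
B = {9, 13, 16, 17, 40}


Set A = {7, 8, 11, 18, 28, 34, 38}, |A| = 7
Set B = {9, 13, 16, 17, 40}, |B| = 5
A ∩ B = {}, |A ∩ B| = 0
|A ∪ B| = |A| + |B| - |A ∩ B| = 7 + 5 - 0 = 12

12


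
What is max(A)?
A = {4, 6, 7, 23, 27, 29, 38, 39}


Set A = {4, 6, 7, 23, 27, 29, 38, 39}
Elements in ascending order: 4, 6, 7, 23, 27, 29, 38, 39
The largest element is 39.

39


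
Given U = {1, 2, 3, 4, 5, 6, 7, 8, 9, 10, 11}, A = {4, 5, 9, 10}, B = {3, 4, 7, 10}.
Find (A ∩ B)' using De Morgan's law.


U = {1, 2, 3, 4, 5, 6, 7, 8, 9, 10, 11}
A = {4, 5, 9, 10}, B = {3, 4, 7, 10}
A ∩ B = {4, 10}
(A ∩ B)' = U \ (A ∩ B) = {1, 2, 3, 5, 6, 7, 8, 9, 11}
Verification via A' ∪ B': A' = {1, 2, 3, 6, 7, 8, 11}, B' = {1, 2, 5, 6, 8, 9, 11}
A' ∪ B' = {1, 2, 3, 5, 6, 7, 8, 9, 11} ✓

{1, 2, 3, 5, 6, 7, 8, 9, 11}


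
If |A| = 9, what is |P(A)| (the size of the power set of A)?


The set has 9 elements.
The power set contains all possible subsets.
|P(A)| = 2^|A| = 2^9 = 512

512


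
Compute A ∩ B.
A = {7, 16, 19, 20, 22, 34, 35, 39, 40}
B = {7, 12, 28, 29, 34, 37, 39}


Set A = {7, 16, 19, 20, 22, 34, 35, 39, 40}
Set B = {7, 12, 28, 29, 34, 37, 39}
A ∩ B includes only elements in both sets.
Check each element of A against B:
7 ✓, 16 ✗, 19 ✗, 20 ✗, 22 ✗, 34 ✓, 35 ✗, 39 ✓, 40 ✗
A ∩ B = {7, 34, 39}

{7, 34, 39}


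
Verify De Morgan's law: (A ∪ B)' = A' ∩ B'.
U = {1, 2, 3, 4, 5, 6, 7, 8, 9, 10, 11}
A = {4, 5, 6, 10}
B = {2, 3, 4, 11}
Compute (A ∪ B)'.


U = {1, 2, 3, 4, 5, 6, 7, 8, 9, 10, 11}
A = {4, 5, 6, 10}, B = {2, 3, 4, 11}
A ∪ B = {2, 3, 4, 5, 6, 10, 11}
(A ∪ B)' = U \ (A ∪ B) = {1, 7, 8, 9}
Verification via A' ∩ B': A' = {1, 2, 3, 7, 8, 9, 11}, B' = {1, 5, 6, 7, 8, 9, 10}
A' ∩ B' = {1, 7, 8, 9} ✓

{1, 7, 8, 9}


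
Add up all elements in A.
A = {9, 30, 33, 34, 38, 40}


Set A = {9, 30, 33, 34, 38, 40}
Sum = 9 + 30 + 33 + 34 + 38 + 40 = 184

184


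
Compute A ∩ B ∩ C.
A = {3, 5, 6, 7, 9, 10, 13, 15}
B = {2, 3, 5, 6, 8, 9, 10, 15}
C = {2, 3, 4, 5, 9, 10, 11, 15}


Set A = {3, 5, 6, 7, 9, 10, 13, 15}
Set B = {2, 3, 5, 6, 8, 9, 10, 15}
Set C = {2, 3, 4, 5, 9, 10, 11, 15}
First, A ∩ B = {3, 5, 6, 9, 10, 15}
Then, (A ∩ B) ∩ C = {3, 5, 9, 10, 15}

{3, 5, 9, 10, 15}


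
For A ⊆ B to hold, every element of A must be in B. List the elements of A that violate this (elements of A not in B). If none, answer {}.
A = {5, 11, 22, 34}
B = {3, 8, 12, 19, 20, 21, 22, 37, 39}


Set A = {5, 11, 22, 34}
Set B = {3, 8, 12, 19, 20, 21, 22, 37, 39}
Check each element of A against B:
5 ∉ B (include), 11 ∉ B (include), 22 ∈ B, 34 ∉ B (include)
Elements of A not in B: {5, 11, 34}

{5, 11, 34}


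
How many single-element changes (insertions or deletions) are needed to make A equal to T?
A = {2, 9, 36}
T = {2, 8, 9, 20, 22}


Set A = {2, 9, 36}
Set T = {2, 8, 9, 20, 22}
Elements to remove from A (in A, not in T): {36} → 1 removals
Elements to add to A (in T, not in A): {8, 20, 22} → 3 additions
Total edits = 1 + 3 = 4

4


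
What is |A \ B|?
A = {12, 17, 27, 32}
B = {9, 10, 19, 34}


Set A = {12, 17, 27, 32}
Set B = {9, 10, 19, 34}
A \ B = {12, 17, 27, 32}
|A \ B| = 4

4


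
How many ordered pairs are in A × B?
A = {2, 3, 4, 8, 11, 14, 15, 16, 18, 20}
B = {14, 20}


Set A = {2, 3, 4, 8, 11, 14, 15, 16, 18, 20} has 10 elements.
Set B = {14, 20} has 2 elements.
|A × B| = |A| × |B| = 10 × 2 = 20

20


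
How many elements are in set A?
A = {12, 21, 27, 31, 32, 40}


Set A = {12, 21, 27, 31, 32, 40}
Listing elements: 12, 21, 27, 31, 32, 40
Counting: 6 elements
|A| = 6

6
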